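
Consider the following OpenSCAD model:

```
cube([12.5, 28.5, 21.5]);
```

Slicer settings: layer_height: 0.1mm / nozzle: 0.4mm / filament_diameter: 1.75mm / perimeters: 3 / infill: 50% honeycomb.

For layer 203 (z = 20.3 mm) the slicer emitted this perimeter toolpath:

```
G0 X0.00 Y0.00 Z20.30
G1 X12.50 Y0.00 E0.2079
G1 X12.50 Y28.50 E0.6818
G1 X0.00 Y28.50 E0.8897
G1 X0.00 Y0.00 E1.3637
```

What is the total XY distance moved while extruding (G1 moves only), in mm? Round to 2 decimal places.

Sum the Euclidean lengths of each G1 segment: total = 82.00 mm.

82.00 mm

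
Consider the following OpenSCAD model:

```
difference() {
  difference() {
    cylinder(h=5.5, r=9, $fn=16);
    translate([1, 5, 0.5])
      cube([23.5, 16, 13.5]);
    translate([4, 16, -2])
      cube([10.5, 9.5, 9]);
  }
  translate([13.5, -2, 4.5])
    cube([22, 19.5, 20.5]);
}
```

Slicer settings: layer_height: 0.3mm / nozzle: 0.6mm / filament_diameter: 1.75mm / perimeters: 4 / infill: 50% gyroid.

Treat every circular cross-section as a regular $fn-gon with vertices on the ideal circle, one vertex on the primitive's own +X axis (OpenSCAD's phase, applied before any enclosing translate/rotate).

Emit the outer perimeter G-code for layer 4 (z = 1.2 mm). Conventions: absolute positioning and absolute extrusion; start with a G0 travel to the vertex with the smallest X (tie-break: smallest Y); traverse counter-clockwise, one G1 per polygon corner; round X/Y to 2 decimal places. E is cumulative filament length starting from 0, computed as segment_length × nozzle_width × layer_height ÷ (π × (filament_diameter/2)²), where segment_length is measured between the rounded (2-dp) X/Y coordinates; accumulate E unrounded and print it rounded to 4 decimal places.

At z = 1.2 mm: the cylinder: section is a regular 16-gon, circumradius r=9; the 23.5×16 cube at (1, 5) contributes its full rectangle; the 10.5×9.5 cube at (4, 16) contributes its full rectangle; Subtracting the remaining from the first: starting from the r=9 cylinder, the 23.5×16 cube at (1, 5) partially overlaps it — only the 16.15 mm² overlap (of its 376.00 mm²) is removed, clipping the outline; the 10.5×9.5 cube at (4, 16) misses the remaining region (no effect) — 1 connected region; the cube at (13.5, -2) is absent (z outside [4.5, 25]); Subtracting the remaining from the first: none of the subtracted shapes is present at this height, so that combined region is unchanged — 1 connected region. The outline is a single polygon with 17 vertices. Extrusion per mm of travel: 0.6 × 0.3 / (π × 0.875²) = 0.074835. Accumulating E over each segment gives final E = 4.3851.

G0 X-9.00 Y0.00 Z1.20
G1 X-8.31 Y-3.44 E0.2626
G1 X-6.36 Y-6.36 E0.5253
G1 X-3.44 Y-8.31 E0.7881
G1 X0.00 Y-9.00 E1.0507
G1 X3.44 Y-8.31 E1.3132
G1 X6.36 Y-6.36 E1.5760
G1 X8.31 Y-3.44 E1.8387
G1 X9.00 Y0.00 E2.1013
G1 X8.31 Y3.44 E2.3639
G1 X7.28 Y5.00 E2.5038
G1 X1.00 Y5.00 E2.9737
G1 X1.00 Y8.80 E3.2581
G1 X0.00 Y9.00 E3.3344
G1 X-3.44 Y8.31 E3.5970
G1 X-6.36 Y6.36 E3.8597
G1 X-8.31 Y3.44 E4.1225
G1 X-9.00 Y0.00 E4.3851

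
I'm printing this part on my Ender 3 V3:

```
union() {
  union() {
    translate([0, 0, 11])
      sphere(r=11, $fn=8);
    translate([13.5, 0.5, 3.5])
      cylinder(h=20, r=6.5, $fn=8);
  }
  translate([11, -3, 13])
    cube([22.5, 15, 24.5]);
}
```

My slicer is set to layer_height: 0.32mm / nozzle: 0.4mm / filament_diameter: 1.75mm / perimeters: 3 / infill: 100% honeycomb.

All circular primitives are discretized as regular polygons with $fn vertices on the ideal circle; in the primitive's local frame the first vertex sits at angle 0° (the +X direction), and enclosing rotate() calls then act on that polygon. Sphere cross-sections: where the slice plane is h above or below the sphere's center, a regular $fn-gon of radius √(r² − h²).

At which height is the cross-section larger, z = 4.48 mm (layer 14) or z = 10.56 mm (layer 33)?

Layer 14 (z = 4.48): the r=11 sphere slices to a regular 8-gon of circumradius 8.859 (√(r²−h²) with h=6.52 from center) (area = (8/2)·8.859²·sin(360°/8) = 222.00 mm²); the cylinder at (13.5, 0.5): section is a regular 8-gon, circumradius r=6.5 (area = (8/2)·6.500²·sin(360°/8) = 119.50 mm²); Combining (union): the regions partially overlap — summed areas 341.50 mm² minus the doubly-counted overlap 4.12 mm² gives 337.38 mm² — area = 337.38 mm²; the cube at (11, -3) is not intersected at this z (z outside [13, 37.5]); Taking the union: only that combined region is present, so the union is just that shape — area = 337.38 mm². So its area = 337.38 mm². Layer 33 (z = 10.56): the sphere: section is a regular 8-gon, circumradius = √(r²−h²) = √(11²−0.44²) = 10.991 (area = (8/2)·10.991²·sin(360°/8) = 341.69 mm²); the cylinder at (13.5, 0.5): section is a regular 8-gon, circumradius r=6.5 (area = (8/2)·6.500²·sin(360°/8) = 119.50 mm²); Combining (union): the regions partially overlap — summed areas 461.19 mm² minus the doubly-counted overlap 19.11 mm² gives 442.08 mm² — area = 442.08 mm²; the cube at (11, -3) is not intersected at this z (z outside [13, 37.5]); Taking the union: only that combined region is present, so the union is just that shape — area = 442.08 mm². So its area = 442.08 mm². Layer 33 is larger (442.08 vs 337.38 mm²).

layer 33 (z = 10.56 mm)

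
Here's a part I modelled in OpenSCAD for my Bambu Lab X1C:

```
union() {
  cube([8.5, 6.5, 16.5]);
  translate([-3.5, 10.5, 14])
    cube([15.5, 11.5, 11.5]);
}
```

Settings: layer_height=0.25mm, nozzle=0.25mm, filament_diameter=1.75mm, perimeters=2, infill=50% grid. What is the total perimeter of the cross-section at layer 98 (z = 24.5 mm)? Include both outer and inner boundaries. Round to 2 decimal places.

54.00 mm

At z = 24.5 mm: the cube does not reach this height (z outside [0, 16.5]); the cube at (-3.5, 10.5) is present — its section is the full 15.5×11.5 rectangle (perimeter 54.00 mm); Taking the union: only the 15.5×11.5 cube at (-3.5, 10.5) is present, so the union is just that shape — boundary = 54.00 mm. Overall, the cross-section is a single solid region. Total boundary length (outer) = 54.00 mm.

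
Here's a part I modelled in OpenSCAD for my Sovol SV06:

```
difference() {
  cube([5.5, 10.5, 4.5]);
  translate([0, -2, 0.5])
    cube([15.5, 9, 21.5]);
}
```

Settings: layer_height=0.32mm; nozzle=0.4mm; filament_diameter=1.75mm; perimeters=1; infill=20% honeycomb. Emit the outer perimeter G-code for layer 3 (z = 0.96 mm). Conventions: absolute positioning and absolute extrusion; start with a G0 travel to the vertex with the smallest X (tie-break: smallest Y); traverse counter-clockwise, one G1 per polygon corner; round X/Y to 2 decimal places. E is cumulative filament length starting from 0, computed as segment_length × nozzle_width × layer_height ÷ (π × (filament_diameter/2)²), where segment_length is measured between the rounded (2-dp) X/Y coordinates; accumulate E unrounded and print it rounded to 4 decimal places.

At z = 0.96 mm: the cube (footprint 5.5×10.5) is included at this height; the 15.5×9 cube at (0, -2) contributes its full rectangle; After the difference (first − rest): starting from the 5.5×10.5 cube, the 15.5×9 cube at (0, -2) partially overlaps it — only the 38.50 mm² overlap (of its 139.50 mm²) is removed, clipping the outline — 1 connected region. The outline is a single polygon with 4 vertices. Extrusion per mm of travel: 0.4 × 0.32 / (π × 0.875²) = 0.053216. Accumulating E over each segment gives final E = 0.9579.

G0 X0.00 Y7.00 Z0.96
G1 X5.50 Y7.00 E0.2927
G1 X5.50 Y10.50 E0.4789
G1 X0.00 Y10.50 E0.7716
G1 X0.00 Y7.00 E0.9579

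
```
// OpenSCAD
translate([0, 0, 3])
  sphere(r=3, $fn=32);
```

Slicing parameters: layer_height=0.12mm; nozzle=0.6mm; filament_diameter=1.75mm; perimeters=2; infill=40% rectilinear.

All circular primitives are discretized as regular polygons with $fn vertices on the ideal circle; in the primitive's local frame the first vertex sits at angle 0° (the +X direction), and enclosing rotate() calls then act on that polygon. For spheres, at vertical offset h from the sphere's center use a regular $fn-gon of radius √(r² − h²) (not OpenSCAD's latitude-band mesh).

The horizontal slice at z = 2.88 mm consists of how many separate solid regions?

At z = 2.88 mm: the r=3 sphere contributes a regular 32-gon of circumradius √(3²−0.12²) = 2.998. The result has 1 disconnected region.

1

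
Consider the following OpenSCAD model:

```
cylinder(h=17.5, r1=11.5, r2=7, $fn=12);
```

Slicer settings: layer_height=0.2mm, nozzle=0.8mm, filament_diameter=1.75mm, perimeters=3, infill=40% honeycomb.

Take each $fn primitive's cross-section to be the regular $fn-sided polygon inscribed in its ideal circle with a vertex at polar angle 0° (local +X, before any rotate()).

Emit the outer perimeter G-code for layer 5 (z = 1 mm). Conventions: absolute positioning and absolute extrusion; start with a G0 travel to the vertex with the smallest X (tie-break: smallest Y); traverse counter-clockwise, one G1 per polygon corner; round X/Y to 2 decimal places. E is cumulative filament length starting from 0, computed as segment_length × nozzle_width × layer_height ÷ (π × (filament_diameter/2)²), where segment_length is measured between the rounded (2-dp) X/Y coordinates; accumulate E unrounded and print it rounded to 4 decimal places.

At z = 1 mm: the cone (r1=11.5→r2=7) has section circumradius 11.243 here — a regular 12-gon. The outline is a single polygon with 12 vertices. Extrusion per mm of travel: 0.8 × 0.2 / (π × 0.875²) = 0.066520. Accumulating E over each segment gives final E = 4.6458.

G0 X-11.24 Y0.00 Z1.00
G1 X-9.74 Y-5.62 E0.3869
G1 X-5.62 Y-9.74 E0.7745
G1 X0.00 Y-11.24 E1.1614
G1 X5.62 Y-9.74 E1.5484
G1 X9.74 Y-5.62 E1.9360
G1 X11.24 Y0.00 E2.3229
G1 X9.74 Y5.62 E2.7098
G1 X5.62 Y9.74 E3.0974
G1 X0.00 Y11.24 E3.4843
G1 X-5.62 Y9.74 E3.8713
G1 X-9.74 Y5.62 E4.2589
G1 X-11.24 Y0.00 E4.6458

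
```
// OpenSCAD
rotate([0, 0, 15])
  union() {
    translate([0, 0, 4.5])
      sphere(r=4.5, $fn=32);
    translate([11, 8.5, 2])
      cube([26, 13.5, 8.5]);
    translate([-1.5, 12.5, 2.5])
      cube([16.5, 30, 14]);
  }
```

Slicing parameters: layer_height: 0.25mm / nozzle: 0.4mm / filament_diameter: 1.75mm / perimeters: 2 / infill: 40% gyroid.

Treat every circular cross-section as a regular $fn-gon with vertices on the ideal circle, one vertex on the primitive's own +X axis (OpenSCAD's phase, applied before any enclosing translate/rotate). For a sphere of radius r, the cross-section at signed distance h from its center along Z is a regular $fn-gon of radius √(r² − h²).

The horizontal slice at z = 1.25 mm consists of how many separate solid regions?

At z = 1.25 mm: the r=4.5 sphere contributes a regular 32-gon of circumradius √(4.5²−3.25²) = 3.112; the cube at (11, 8.5) is not intersected at this z (z outside [2, 10.5]); the cube at (-1.5, 12.5) is not intersected at this z (z outside [2.5, 16.5]); Combining (union): only the r=4.5 sphere is present, so the union is just that shape — 1 connected region; (rotated 15° about Z; rotation is an isometry so areas/perimeters/island counts are preserved). The result has 1 disconnected region.

1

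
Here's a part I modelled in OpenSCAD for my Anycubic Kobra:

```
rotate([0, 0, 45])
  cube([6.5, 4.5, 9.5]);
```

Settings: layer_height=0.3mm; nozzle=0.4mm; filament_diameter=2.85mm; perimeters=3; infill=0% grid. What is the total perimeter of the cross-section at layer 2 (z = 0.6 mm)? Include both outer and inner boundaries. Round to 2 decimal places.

22.00 mm

At z = 0.6 mm: the cube (footprint 6.5×4.5) is included at this height (perimeter 22.00 mm); (whole slice rotated 45° about Z — lengths, areas and connectivity unchanged). Overall, the cross-section is a single solid region. Total boundary length (outer) = 22.00 mm.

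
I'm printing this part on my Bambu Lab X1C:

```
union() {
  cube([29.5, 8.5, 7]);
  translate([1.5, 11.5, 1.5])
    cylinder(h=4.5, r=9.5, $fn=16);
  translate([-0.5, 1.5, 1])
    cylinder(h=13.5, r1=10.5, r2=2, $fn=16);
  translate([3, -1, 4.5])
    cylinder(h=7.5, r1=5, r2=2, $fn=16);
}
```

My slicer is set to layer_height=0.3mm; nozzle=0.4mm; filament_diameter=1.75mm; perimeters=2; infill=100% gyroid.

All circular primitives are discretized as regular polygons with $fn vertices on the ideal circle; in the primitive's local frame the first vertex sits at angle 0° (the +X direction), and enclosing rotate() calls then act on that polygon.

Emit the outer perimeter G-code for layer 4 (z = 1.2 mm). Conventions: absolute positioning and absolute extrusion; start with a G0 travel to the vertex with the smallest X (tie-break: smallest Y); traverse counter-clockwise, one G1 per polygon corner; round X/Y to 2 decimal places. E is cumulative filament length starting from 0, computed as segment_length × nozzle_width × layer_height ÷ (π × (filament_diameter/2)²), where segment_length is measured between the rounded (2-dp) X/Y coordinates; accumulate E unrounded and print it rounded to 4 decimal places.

G0 X-10.87 Y1.50 Z1.20
G1 X-10.08 Y-2.47 E0.2019
G1 X-7.84 Y-5.84 E0.4038
G1 X-4.47 Y-8.08 E0.6057
G1 X-0.50 Y-8.87 E0.8077
G1 X3.47 Y-8.08 E1.0096
G1 X6.84 Y-5.84 E1.2115
G1 X9.08 Y-2.47 E1.4134
G1 X9.58 Y0.00 E1.5391
G1 X29.50 Y0.00 E2.5329
G1 X29.50 Y8.50 E2.9570
G1 X7.06 Y8.50 E4.0765
G1 X6.84 Y8.84 E4.0967
G1 X3.47 Y11.08 E4.2986
G1 X-0.50 Y11.87 E4.5006
G1 X-4.47 Y11.08 E4.7025
G1 X-7.84 Y8.84 E4.9044
G1 X-10.08 Y5.47 E5.1063
G1 X-10.87 Y1.50 E5.3082

At z = 1.2 mm: the cube (footprint 29.5×8.5) is included at this height; the cylinder at (1.5, 11.5) is not intersected at this z (z outside [1.5, 6]); the cone at (-0.5, 1.5) (r1=10.5→r2=2) has section circumradius 10.374 here — a regular 16-gon; the cone at (3, -1) is not intersected at this z (z outside [4.5, 12]); Merging all regions: the regions partially overlap (shared area 76.68 mm²), so overlapping operands fuse into one piece — 1 connected region. The outline is a single polygon with 18 vertices. Extrusion per mm of travel: 0.4 × 0.3 / (π × 0.875²) = 0.049890. Accumulating E over each segment gives final E = 5.3082.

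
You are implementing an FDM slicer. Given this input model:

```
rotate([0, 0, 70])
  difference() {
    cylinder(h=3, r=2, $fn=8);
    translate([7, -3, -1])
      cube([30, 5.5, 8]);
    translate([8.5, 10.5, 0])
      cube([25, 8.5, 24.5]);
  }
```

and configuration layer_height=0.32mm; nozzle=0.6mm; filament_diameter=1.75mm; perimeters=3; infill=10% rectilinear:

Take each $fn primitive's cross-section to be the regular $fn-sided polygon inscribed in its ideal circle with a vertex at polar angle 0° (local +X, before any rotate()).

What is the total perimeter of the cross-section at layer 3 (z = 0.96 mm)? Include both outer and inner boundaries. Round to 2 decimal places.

At z = 0.96 mm: the r=2 cylinder contributes a regular 8-gon of circumradius 2 (perimeter = 2·8·2.000·sin(180°/8) = 12.25 mm); the cube at (7, -3) is present — its section is the full 30×5.5 rectangle (perimeter 71.00 mm); the cube at (8.5, 10.5) (footprint 25×8.5) is included at this height (perimeter 67.00 mm); Subtracting the remaining from the first: starting from the r=2 cylinder, the 30×5.5 cube at (7, -3) misses the remaining region (no effect); the 25×8.5 cube at (8.5, 10.5) misses the remaining region (no effect) — boundary = 12.25 mm; (whole slice rotated 70° about Z — lengths, areas and connectivity unchanged). Overall, the cross-section is a single solid region. Total boundary length (outer) = 12.25 mm.

12.25 mm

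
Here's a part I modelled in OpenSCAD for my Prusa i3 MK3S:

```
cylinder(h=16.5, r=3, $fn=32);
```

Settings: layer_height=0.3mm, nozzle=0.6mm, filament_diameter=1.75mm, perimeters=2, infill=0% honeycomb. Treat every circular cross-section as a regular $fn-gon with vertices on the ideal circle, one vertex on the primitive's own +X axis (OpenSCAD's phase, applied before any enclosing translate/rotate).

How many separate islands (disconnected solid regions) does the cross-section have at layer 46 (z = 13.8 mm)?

1

At z = 13.8 mm: the r=3 cylinder gives a regular 32-gon of circumradius 3 (constant along its height). Overall, the cross-section is a single solid region. Island count = 1.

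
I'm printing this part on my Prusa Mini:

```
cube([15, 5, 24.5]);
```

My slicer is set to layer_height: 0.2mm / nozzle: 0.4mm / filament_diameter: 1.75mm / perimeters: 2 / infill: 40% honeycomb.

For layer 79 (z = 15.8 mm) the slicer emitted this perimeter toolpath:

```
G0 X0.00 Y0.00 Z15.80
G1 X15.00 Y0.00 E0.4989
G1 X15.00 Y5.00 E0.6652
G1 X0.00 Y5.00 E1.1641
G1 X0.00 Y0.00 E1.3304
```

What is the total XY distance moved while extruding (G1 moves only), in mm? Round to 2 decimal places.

40.00 mm

Sum the Euclidean lengths of each G1 segment: total = 40.00 mm.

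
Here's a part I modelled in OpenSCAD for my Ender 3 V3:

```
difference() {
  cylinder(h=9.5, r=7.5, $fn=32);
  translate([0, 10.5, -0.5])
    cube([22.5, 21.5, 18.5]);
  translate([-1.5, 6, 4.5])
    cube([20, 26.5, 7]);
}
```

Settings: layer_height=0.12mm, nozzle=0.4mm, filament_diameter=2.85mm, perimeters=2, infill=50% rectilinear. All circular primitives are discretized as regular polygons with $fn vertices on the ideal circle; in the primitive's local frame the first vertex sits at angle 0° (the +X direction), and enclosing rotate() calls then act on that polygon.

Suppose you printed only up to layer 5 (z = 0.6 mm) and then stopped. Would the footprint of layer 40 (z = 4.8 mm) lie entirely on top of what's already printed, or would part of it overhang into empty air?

Compare the two slices. At z = 0.6: the r=7.5 cylinder gives a regular 32-gon of circumradius 7.5 (constant along its height) (area = (32/2)·7.500²·sin(360°/32) = 175.58 mm²); the cube at (0, 10.5) is present — its section is the full 22.5×21.5 rectangle (area 483.75 mm²); the cube at (-1.5, 6) is not intersected at this z (z outside [4.5, 11.5]); Subtracting the remaining from the first: starting from the r=7.5 cylinder (175.58 mm²), the 22.5×21.5 cube at (0, 10.5) misses the remaining region (no effect) — area = 175.58 mm². At z = 4.8: the r=7.5 cylinder gives a regular 32-gon of circumradius 7.5 (constant along its height) (area = (32/2)·7.500²·sin(360°/32) = 175.58 mm²); the 22.5×21.5 cube at (0, 10.5) contributes its full rectangle (area 483.75 mm²); the cube at (-1.5, 6) is present — its section is the full 20×26.5 rectangle (area 530.00 mm²); Taking the first minus the rest: starting from the r=7.5 cylinder (175.58 mm²), the 22.5×21.5 cube at (0, 10.5) misses the remaining region (no effect); the 20×26.5 cube at (-1.5, 6) partially overlaps it — only the 6.63 mm² overlap (of its 530.00 mm²) is removed, clipping the outline — area = 168.96 mm². Checking containment: the cross-section at z = 4.8 is a subset of the cross-section at z = 0.6.

entirely on top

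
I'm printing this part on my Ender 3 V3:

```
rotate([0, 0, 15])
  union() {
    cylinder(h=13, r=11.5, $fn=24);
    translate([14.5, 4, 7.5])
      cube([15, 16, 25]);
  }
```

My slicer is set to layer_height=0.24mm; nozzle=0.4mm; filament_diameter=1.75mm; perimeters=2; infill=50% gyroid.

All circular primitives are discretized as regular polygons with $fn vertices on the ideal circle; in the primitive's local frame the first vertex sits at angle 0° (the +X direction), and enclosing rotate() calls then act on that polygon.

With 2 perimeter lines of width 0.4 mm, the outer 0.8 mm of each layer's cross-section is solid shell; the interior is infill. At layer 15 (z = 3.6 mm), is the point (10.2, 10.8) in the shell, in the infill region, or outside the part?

At z = 3.6 mm: the cylinder: section is a regular 24-gon, circumradius r=11.5; the cube at (14.5, 4) is absent (z outside [7.5, 32.5]); Taking the union: only the r=11.5 cylinder is present, so the union is just that shape — 1 connected region; (rotated 15° about Z; rotation is an isometry so areas/perimeters/island counts are preserved). Overall, the cross-section is a single solid region. Undo the 15° rotation: the query point maps to (12.648, 7.792) in the un-rotated model frame. The nearest boundary edge runs (11.11, 2.98)→(9.96, 5.75); distance from the point to it = 3.38 mm. The point is not inside any of the regions above, so it lies outside the cross-section (3.38 mm from the nearest boundary).

outside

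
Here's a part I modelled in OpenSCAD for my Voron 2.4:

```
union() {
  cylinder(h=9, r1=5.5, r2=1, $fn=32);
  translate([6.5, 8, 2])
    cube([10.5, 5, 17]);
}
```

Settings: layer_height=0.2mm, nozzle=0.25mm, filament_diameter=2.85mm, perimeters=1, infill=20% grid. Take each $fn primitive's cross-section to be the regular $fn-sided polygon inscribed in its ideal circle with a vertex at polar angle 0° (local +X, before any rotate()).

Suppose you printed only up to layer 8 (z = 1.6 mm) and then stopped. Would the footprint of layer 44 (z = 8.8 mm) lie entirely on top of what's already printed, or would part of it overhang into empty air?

part overhangs

Compare the two slices. At z = 1.6: the cone contributes a regular 32-gon of circumradius 4.700 (interpolated between r1=5.5 and r2=1 at t=0.178) (area = (32/2)·4.700²·sin(360°/32) = 68.95 mm²); the cube at (6.5, 8) is absent (z outside [2, 19]); Taking the union: only the cone is present, so the union is just that shape — area = 68.95 mm². At z = 8.8: the cone (r1=5.5→r2=1) has section circumradius 1.100 here — a regular 32-gon (area = (32/2)·1.100²·sin(360°/32) = 3.78 mm²); the cube at (6.5, 8) (footprint 10.5×5) is included at this height (area 52.50 mm²); Taking the union: the 2 present regions are separate (no shared area or edge), so areas and boundary lengths simply add and each stays a separate island — area = 56.28 mm². Checking containment: at z = 8.8 the cross-section extends beyond the z = 1.6 cross-section by about 52.50 mm².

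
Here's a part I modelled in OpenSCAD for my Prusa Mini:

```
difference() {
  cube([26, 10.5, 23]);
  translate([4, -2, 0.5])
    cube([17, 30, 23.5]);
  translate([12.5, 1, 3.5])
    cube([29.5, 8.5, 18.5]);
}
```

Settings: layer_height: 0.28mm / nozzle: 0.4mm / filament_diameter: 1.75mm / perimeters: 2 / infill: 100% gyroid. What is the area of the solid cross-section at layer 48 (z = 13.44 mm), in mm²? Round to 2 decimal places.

At z = 13.44 mm: the cube is present — its section is the full 26×10.5 rectangle (area 273.00 mm²); the cube at (4, -2) (footprint 17×30) is included at this height (area 510.00 mm²); the cube at (12.5, 1) (footprint 29.5×8.5) is included at this height (area 250.75 mm²); After the difference (first − rest): starting from the 26×10.5 cube (273.00 mm²), the 17×30 cube at (4, -2) partially overlaps it — only the 178.50 mm² overlap (of its 510.00 mm²) is removed, clipping the outline; the 29.5×8.5 cube at (12.5, 1) partially overlaps it — only the 42.50 mm² overlap (of its 250.75 mm²) is removed, clipping the outline — area = 52.00 mm². Overall, the cross-section has 3 separate islands. Net area = 52.00 mm².

52.00 mm²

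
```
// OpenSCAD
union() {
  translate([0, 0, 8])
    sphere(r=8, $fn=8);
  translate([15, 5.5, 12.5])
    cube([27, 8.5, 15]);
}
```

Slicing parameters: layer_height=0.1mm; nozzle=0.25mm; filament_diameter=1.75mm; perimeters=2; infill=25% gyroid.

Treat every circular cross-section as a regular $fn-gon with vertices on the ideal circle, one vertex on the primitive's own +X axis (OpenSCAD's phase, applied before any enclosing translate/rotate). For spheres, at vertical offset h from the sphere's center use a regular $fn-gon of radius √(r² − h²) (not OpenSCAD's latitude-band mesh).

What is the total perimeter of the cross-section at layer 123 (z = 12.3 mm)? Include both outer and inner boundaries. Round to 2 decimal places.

41.31 mm

At z = 12.3 mm: the r=8 sphere contributes a regular 8-gon of circumradius √(8²−4.3²) = 6.746 (perimeter = 2·8·6.746·sin(180°/8) = 41.31 mm); the cube at (15, 5.5) is not intersected at this z (z outside [12.5, 27.5]); Merging all regions: only the r=8 sphere is present, so the union is just that shape — boundary = 41.31 mm. Overall, the cross-section is a single solid region. Total boundary length (outer) = 41.31 mm.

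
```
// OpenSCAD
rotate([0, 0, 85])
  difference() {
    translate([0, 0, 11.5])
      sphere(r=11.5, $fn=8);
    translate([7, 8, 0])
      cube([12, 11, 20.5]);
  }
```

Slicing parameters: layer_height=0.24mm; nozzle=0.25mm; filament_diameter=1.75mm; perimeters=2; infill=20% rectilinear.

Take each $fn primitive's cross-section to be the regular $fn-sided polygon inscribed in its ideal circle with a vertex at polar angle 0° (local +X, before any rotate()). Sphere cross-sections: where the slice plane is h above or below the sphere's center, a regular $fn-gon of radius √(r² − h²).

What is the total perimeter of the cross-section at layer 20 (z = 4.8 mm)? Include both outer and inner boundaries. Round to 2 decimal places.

57.23 mm

At z = 4.8 mm: the r=11.5 sphere contributes a regular 8-gon of circumradius √(11.5²−6.7²) = 9.347 (perimeter = 2·8·9.347·sin(180°/8) = 57.23 mm); the 12×11 cube at (7, 8) contributes its full rectangle (perimeter 46.00 mm); After the difference (first − rest): starting from the r=11.5 sphere, the 12×11 cube at (7, 8) misses the remaining region (no effect) — boundary = 57.23 mm; (rotated 85° about Z; rotation is an isometry so areas/perimeters/island counts are preserved). Overall, the cross-section is a single solid region. Total boundary length (outer) = 57.23 mm.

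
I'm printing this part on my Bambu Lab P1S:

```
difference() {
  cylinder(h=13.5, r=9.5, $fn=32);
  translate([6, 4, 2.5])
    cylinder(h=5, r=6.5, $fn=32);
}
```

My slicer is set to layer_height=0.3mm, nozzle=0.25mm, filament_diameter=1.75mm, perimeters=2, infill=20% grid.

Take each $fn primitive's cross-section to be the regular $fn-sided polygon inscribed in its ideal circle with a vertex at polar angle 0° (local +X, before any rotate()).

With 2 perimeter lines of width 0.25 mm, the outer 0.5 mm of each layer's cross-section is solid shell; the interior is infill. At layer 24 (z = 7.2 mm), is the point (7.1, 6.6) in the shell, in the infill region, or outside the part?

At z = 7.2 mm: the cylinder: section is a regular 32-gon, circumradius r=9.5; the r=6.5 cylinder at (6, 4) contributes a regular 32-gon of circumradius 6.5; Taking the first minus the rest: starting from the r=9.5 cylinder, the r=6.5 cylinder at (6, 4) partially overlaps it — only the 84.80 mm² overlap (of its 131.88 mm²) is removed, clipping the outline — 1 connected region. Overall, the cross-section is a single solid region. The nearest boundary edge runs (1.85, 9.32)→(2.17, 9.22); distance from the point to it = 5.59 mm. The point is not inside any of the regions above, so it lies outside the cross-section (5.59 mm from the nearest boundary).

outside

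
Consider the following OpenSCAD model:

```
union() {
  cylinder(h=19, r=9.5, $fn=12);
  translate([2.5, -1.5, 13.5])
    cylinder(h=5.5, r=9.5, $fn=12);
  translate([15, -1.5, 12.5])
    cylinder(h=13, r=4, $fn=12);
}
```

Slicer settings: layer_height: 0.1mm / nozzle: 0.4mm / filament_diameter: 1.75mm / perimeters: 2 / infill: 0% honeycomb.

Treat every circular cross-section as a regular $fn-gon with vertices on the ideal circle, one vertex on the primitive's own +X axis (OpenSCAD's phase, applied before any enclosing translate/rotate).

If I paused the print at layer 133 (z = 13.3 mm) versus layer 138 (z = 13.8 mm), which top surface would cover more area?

layer 138 (z = 13.8 mm)

Layer 133 (z = 13.3): the cylinder: section is a regular 12-gon, circumradius r=9.5 (area = (12/2)·9.500²·sin(360°/12) = 270.75 mm²); the cylinder at (2.5, -1.5) is absent (z outside [13.5, 19]); the r=4 cylinder at (15, -1.5) contributes a regular 12-gon of circumradius 4 (area = (12/2)·4.000²·sin(360°/12) = 48.00 mm²); Taking the union: the 2 present regions are separate (no shared area or edge), so areas and boundary lengths simply add and each stays a separate island — area = 318.75 mm². So its area = 318.75 mm². Layer 138 (z = 13.8): the r=9.5 cylinder gives a regular 12-gon of circumradius 9.5 (constant along its height) (area = (12/2)·9.500²·sin(360°/12) = 270.75 mm²); the r=9.5 cylinder at (2.5, -1.5) contributes a regular 12-gon of circumradius 9.5 (area = (12/2)·9.500²·sin(360°/12) = 270.75 mm²); the r=4 cylinder at (15, -1.5) gives a regular 12-gon of circumradius 4 (constant along its height) (area = (12/2)·4.000²·sin(360°/12) = 48.00 mm²); Combining (union): the regions partially overlap — summed areas 589.50 mm² minus the doubly-counted overlap 218.36 mm² gives 371.14 mm² — area = 371.14 mm². So its area = 371.14 mm². Layer 138 is larger (371.14 vs 318.75 mm²).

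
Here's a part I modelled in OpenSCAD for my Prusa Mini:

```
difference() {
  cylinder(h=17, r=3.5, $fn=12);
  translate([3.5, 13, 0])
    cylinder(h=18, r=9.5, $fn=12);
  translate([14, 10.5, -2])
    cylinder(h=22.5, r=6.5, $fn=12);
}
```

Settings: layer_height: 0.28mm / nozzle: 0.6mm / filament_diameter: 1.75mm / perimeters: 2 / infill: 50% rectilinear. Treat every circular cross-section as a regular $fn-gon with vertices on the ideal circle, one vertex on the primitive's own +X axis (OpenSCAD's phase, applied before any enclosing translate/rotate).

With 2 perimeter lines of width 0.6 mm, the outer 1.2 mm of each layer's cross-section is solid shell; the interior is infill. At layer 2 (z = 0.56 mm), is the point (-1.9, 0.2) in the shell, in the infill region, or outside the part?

At z = 0.56 mm: the r=3.5 cylinder gives a regular 12-gon of circumradius 3.5 (constant along its height); the cylinder at (3.5, 13): section is a regular 12-gon, circumradius r=9.5; the r=6.5 cylinder at (14, 10.5) contributes a regular 12-gon of circumradius 6.5; After the difference (first − rest): starting from the r=3.5 cylinder, the r=9.5 cylinder at (3.5, 13) misses the remaining region (no effect); the r=6.5 cylinder at (14, 10.5) misses the remaining region (no effect) — 1 connected region. Overall, the cross-section is a single solid region. The nearest boundary edge runs (-3.50, 0.00)→(-3.03, 1.75); distance from the point to it = 1.49 mm. The point is inside the cross-section and 1.49 mm from the nearest boundary — more than the 1.2 mm shell width (2 × 0.6), so it's in the infill interior.

infill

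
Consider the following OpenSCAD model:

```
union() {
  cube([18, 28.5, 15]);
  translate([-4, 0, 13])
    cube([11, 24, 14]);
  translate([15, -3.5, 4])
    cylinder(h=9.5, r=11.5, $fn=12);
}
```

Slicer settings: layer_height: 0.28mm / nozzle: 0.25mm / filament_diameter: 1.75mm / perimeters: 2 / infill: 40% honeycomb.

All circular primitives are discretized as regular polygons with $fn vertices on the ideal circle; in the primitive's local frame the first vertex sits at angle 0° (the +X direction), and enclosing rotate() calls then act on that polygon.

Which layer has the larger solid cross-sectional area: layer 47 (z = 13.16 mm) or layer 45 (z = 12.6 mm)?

layer 47 (z = 13.16 mm)

Layer 47 (z = 13.16): the 18×28.5 cube contributes its full rectangle (area 513.00 mm²); the 11×24 cube at (-4, 0) contributes its full rectangle (area 264.00 mm²); the r=11.5 cylinder at (15, -3.5) gives a regular 12-gon of circumradius 11.5 (constant along its height) (area = (12/2)·11.500²·sin(360°/12) = 396.75 mm²); Taking the union: the regions partially overlap — summed areas 1173.75 mm² minus the doubly-counted overlap 251.37 mm² gives 922.38 mm² — area = 922.38 mm². So its area = 922.38 mm². Layer 45 (z = 12.6): the cube is present — its section is the full 18×28.5 rectangle (area 513.00 mm²); the cube at (-4, 0) does not reach this height (z outside [13, 27]); the cylinder at (15, -3.5): section is a regular 12-gon, circumradius r=11.5 (area = (12/2)·11.500²·sin(360°/12) = 396.75 mm²); Merging all regions: the regions partially overlap — summed areas 909.75 mm² minus the doubly-counted overlap 83.37 mm² gives 826.38 mm² — area = 826.38 mm². So its area = 826.38 mm². Layer 47 is larger (922.38 vs 826.38 mm²).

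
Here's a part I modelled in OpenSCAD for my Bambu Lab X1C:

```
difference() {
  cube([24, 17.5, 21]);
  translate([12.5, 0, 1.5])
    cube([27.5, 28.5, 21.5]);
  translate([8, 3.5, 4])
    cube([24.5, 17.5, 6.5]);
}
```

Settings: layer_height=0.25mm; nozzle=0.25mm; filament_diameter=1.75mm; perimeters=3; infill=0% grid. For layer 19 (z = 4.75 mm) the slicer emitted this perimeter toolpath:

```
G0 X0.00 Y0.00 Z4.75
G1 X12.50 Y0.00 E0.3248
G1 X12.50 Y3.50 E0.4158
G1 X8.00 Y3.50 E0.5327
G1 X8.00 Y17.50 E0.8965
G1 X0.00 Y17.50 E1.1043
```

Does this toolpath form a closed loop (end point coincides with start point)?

Start point (G0): (0.00, 0.00). End point (last G1): the path does not return to the start — open.

no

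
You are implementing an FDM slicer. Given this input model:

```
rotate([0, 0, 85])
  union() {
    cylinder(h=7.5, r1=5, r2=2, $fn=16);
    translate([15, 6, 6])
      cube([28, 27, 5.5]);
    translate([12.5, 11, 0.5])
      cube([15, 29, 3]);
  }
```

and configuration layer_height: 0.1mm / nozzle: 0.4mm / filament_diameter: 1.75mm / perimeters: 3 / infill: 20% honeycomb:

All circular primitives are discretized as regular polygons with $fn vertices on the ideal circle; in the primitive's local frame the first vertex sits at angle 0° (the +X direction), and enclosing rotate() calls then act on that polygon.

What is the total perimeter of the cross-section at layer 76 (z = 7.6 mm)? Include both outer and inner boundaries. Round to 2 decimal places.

At z = 7.6 mm: the cone is absent (z outside [0, 7.5]); the cube at (15, 6) (footprint 28×27) is included at this height (perimeter 110.00 mm); the cube at (12.5, 11) does not reach this height (z outside [0.5, 3.5]); Taking the union: only the 28×27 cube at (15, 6) is present, so the union is just that shape — boundary = 110.00 mm; (whole slice rotated 85° about Z — lengths, areas and connectivity unchanged). Overall, the cross-section is a single solid region. Total boundary length (outer) = 110.00 mm.

110.00 mm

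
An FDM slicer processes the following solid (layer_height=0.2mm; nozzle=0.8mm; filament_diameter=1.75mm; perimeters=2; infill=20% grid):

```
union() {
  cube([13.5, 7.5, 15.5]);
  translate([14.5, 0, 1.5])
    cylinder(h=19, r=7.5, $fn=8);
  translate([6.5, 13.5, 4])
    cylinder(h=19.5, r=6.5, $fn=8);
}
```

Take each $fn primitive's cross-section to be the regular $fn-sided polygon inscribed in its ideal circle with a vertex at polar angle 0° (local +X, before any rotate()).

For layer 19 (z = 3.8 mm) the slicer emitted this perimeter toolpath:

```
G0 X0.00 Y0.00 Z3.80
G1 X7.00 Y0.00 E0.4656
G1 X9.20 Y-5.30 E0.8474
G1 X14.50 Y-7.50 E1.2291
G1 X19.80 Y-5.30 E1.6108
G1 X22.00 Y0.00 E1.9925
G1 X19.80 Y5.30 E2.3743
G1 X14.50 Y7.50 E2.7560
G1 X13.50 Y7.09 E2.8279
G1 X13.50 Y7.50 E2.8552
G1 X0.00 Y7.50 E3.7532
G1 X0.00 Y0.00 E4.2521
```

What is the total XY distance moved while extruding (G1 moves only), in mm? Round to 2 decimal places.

63.92 mm

Sum the Euclidean lengths of each G1 segment: total = 63.92 mm.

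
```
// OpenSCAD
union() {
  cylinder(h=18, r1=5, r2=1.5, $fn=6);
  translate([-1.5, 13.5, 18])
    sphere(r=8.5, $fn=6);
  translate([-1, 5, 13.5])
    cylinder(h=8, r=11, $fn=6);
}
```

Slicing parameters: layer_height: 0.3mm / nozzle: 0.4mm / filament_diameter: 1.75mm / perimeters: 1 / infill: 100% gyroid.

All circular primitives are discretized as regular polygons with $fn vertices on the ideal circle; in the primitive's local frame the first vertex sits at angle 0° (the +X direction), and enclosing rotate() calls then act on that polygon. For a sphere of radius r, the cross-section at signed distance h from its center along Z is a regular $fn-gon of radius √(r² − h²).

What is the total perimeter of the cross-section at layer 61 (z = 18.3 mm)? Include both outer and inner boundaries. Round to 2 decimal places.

78.11 mm

At z = 18.3 mm: the cone is absent (z outside [0, 18]); the r=8.5 sphere at (-1.5, 13.5) slices to a regular 6-gon of circumradius 8.495 (√(r²−h²) with h=0.3 from center) (perimeter = 2·6·8.495·sin(180°/6) = 50.97 mm); the r=11 cylinder at (-1, 5) gives a regular 6-gon of circumradius 11 (constant along its height) (perimeter = 2·6·11.000·sin(180°/6) = 66.00 mm); Taking the union: the regions partially overlap (shared area 100.42 mm²), so the edge portions inside another operand are dropped and the merged outline is re-measured after clipping — boundary = 78.11 mm. Overall, the cross-section is a single solid region. Total boundary length (outer) = 78.11 mm.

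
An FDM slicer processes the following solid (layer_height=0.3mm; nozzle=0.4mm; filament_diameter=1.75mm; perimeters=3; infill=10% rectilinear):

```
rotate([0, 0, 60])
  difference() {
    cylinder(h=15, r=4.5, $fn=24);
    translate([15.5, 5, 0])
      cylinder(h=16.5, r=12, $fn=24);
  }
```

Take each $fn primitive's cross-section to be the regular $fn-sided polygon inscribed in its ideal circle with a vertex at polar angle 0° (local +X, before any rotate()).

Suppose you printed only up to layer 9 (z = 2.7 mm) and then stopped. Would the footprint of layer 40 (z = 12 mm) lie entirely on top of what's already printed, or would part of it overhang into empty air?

Compare the two slices. At z = 2.7: the cylinder: section is a regular 24-gon, circumradius r=4.5 (area = (24/2)·4.500²·sin(360°/24) = 62.89 mm²); the r=12 cylinder at (15.5, 5) gives a regular 24-gon of circumradius 12 (constant along its height) (area = (24/2)·12.000²·sin(360°/24) = 447.24 mm²); After the difference (first − rest): starting from the r=4.5 cylinder (62.89 mm²), the r=12 cylinder at (15.5, 5) partially overlaps it — only the 0.16 mm² overlap (of its 447.24 mm²) is removed, clipping the outline — area = 62.73 mm²; (rotated 60° about Z; rotation is an isometry so areas/perimeters/island counts are preserved). At z = 12: the r=4.5 cylinder gives a regular 24-gon of circumradius 4.5 (constant along its height) (area = (24/2)·4.500²·sin(360°/24) = 62.89 mm²); the r=12 cylinder at (15.5, 5) contributes a regular 24-gon of circumradius 12 (area = (24/2)·12.000²·sin(360°/24) = 447.24 mm²); Taking the first minus the rest: starting from the r=4.5 cylinder (62.89 mm²), the r=12 cylinder at (15.5, 5) partially overlaps it — only the 0.16 mm² overlap (of its 447.24 mm²) is removed, clipping the outline — area = 62.73 mm²; (rotated 60° about Z; rotation is an isometry so areas/perimeters/island counts are preserved). Checking containment: the cross-section at z = 12 is a subset of the cross-section at z = 2.7.

entirely on top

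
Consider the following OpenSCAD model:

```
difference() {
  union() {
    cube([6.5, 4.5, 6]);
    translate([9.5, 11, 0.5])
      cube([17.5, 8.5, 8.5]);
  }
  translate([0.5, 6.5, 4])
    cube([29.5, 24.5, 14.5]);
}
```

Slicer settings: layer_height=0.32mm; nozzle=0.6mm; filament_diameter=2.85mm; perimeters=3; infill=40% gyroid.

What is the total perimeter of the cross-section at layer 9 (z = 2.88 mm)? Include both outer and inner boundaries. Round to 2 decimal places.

74.00 mm

At z = 2.88 mm: the cube (footprint 6.5×4.5) is included at this height (perimeter 22.00 mm); the 17.5×8.5 cube at (9.5, 11) contributes its full rectangle (perimeter 52.00 mm); Merging all regions: the 2 present regions are separate (no shared area or edge), so areas and boundary lengths simply add and each stays a separate island — boundary = 74.00 mm; the cube at (0.5, 6.5) does not reach this height (z outside [4, 18.5]); After the difference (first − rest): none of the subtracted shapes is present at this height, so the result so far is unchanged — boundary = 74.00 mm. Overall, the cross-section has 2 separate islands. Total boundary length (outer) = 74.00 mm.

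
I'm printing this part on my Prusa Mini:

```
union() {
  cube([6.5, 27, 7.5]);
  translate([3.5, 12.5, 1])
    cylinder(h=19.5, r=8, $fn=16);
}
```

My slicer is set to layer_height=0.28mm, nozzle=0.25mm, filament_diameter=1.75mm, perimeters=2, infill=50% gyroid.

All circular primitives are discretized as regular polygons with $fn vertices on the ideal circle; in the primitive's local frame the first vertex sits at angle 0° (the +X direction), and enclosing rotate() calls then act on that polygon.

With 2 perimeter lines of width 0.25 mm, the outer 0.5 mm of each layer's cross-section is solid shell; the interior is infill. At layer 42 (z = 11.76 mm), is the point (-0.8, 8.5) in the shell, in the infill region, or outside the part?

At z = 11.76 mm: the cube does not reach this height (z outside [0, 7.5]); the cylinder at (3.5, 12.5): section is a regular 16-gon, circumradius r=8; Merging all regions: only the r=8 cylinder at (3.5, 12.5) is present, so the union is just that shape — 1 connected region. Overall, the cross-section is a single solid region. The nearest boundary edge runs (-3.89, 9.44)→(-2.16, 6.84); distance from the point to it = 2.05 mm. The point is inside the cross-section and 2.05 mm from the nearest boundary — more than the 0.5 mm shell width (2 × 0.25), so it's in the infill interior.

infill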